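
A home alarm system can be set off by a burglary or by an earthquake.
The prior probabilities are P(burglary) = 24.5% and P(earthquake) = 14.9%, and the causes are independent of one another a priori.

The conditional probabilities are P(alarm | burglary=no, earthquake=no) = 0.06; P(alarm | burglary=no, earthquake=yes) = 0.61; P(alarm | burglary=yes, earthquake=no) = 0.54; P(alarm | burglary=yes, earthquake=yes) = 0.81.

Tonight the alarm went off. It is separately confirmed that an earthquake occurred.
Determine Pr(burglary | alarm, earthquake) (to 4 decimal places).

Pr(burglary | alarm, earthquake) ≈ 0.3011

Numerator (weight on configurations with burglary): 0.81·0.245 = 0.198450
Normalizer over all consistent configurations: 0.61·0.755 + 0.81·0.245 = 0.659000
Posterior = 0.198450 / 0.659000 ≈ 0.3011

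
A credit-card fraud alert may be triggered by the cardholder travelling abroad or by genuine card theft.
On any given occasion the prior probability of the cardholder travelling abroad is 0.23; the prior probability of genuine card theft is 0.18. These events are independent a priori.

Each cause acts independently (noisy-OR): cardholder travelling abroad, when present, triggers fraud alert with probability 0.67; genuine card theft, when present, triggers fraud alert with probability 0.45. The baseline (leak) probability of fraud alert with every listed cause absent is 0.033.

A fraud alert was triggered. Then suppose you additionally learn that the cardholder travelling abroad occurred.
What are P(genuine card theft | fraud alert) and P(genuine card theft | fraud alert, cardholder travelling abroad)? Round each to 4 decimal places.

P(genuine card theft | fraud alert) ≈ 0.3988; P(genuine card theft | fraud alert, cardholder travelling abroad) ≈ 0.2100

Under noisy-OR, P(fraud alert | causes) = 1 − (1−0.033)·∏(1−qᵢ) over the active causes.
Enumerate the 4 (cardholder travelling abroad, genuine card theft) configurations and weight by the priors:
  P(fraud alert) = 0.033·0.77·0.82 + 0.46815·0.77·0.18 + 0.68089·0.23·0.82 + 0.824489·0.23·0.18
        = 0.020836 + 0.064886 + 0.128416 + 0.034134 = 0.248272
Configurations with genuine card theft contribute 0.099020, so
  P(genuine card theft | fraud alert) = 0.099020 / 0.248272 ≈ 0.3988

Now condition on the additional information:
P(fraud alert | cardholder travelling abroad) = 0.68089·0.82 + 0.824489·0.18 = 0.558330 + 0.148408 = 0.706738
Restricting to configurations with genuine card theft present: 0.824489·0.18 = 0.148408.
So P(genuine card theft | fraud alert, cardholder travelling abroad) = 0.148408/0.706738 ≈ 0.2100.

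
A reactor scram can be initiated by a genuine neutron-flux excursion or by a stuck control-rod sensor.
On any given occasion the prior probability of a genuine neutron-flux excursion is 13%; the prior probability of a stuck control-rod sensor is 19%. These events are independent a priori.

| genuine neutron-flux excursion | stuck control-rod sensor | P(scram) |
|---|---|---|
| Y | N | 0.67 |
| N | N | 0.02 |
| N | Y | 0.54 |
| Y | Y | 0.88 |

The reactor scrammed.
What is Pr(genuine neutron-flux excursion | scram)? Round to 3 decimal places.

For the numerator, keep only genuine neutron-flux excursion=true terms: 0.070551 + 0.021736 = 0.092287
Denominator P(scram): 0.02*0.87*0.81 + 0.54*0.87*0.19 + 0.67*0.13*0.81 + 0.88*0.13*0.19 = 0.195643
P(genuine neutron-flux excursion | scram) = 0.092287/0.195643 ≈ 0.472

Pr(genuine neutron-flux excursion | scram) ≈ 0.472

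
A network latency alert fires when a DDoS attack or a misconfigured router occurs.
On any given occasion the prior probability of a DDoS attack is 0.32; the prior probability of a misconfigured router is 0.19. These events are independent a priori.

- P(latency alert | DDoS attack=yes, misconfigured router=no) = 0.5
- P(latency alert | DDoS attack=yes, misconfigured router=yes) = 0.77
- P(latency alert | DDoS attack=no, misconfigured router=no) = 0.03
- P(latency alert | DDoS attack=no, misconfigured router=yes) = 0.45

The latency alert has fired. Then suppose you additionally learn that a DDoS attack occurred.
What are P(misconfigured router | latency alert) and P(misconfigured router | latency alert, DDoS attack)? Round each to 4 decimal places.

For the numerator, keep only misconfigured router=true terms: 0.058140 + 0.046816 = 0.104956
Normalizer over all consistent configurations: 0.03·0.68·0.81 + 0.45·0.68·0.19 + 0.5·0.32·0.81 + 0.77·0.32·0.19 = 0.251080
Posterior = 0.104956 / 0.251080 ≈ 0.4180

With the extra evidence:
By total probability over both values of misconfigured router:
  P(latency alert | DDoS attack) = 0.5×0.81 + 0.77×0.19
        = 0.405000 + 0.146300 = 0.551300
Keeping only the misconfigured router-present terms gives 0.146300, so
  P(misconfigured router | latency alert, DDoS attack) = 0.146300 / 0.551300 ≈ 0.2654
Conditioning on DDoS attack lowers the posterior on misconfigured router: the classic explaining-away effect in a common-effect structure.

P(misconfigured router | latency alert) ≈ 0.4180; P(misconfigured router | latency alert, DDoS attack) ≈ 0.2654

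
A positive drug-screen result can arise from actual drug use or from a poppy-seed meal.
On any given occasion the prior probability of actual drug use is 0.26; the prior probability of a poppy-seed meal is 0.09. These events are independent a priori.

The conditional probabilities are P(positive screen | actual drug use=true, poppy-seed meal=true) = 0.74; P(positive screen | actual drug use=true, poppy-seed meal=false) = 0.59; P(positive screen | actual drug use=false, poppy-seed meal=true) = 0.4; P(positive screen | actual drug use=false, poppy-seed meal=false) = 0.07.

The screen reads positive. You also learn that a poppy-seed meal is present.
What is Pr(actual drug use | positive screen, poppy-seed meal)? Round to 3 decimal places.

Weight on actual drug use=true, given the evidence: 0.74*0.26 = 0.192400
Normalizer over all consistent configurations: 0.4*0.74 + 0.74*0.26 = 0.488400
Posterior = 0.192400 / 0.488400 ≈ 0.394

Pr(actual drug use | positive screen, poppy-seed meal) ≈ 0.394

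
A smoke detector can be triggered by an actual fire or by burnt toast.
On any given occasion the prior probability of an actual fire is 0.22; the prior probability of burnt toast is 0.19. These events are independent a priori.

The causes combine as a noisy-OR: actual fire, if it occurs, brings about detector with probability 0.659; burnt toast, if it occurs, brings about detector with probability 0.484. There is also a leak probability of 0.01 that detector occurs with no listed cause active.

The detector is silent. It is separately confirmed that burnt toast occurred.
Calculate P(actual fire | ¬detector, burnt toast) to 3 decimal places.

Under noisy-OR, P(detector | causes) = 1 − (1−0.01)·∏(1−qᵢ) over the active causes.
By total probability over both values of actual fire:
  P(¬detector | burnt toast) = 0.51084·0.78 + 0.174196·0.22
        = 0.398455 + 0.038323 = 0.436778
Keeping only the actual fire-present terms gives 0.038323, so
  P(actual fire | ¬detector, burnt toast) = 0.038323 / 0.436778 ≈ 0.088

P(actual fire | ¬detector, burnt toast) ≈ 0.088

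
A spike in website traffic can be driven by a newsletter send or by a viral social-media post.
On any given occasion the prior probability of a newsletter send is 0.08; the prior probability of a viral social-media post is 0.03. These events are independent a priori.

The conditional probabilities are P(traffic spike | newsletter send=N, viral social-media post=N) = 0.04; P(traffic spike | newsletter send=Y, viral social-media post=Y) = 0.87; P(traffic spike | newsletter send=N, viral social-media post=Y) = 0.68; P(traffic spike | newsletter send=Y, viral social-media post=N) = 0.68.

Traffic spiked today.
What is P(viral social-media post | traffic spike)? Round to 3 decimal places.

Weight on viral social-media post=true, given the evidence: 0.018768 + 0.002088 = 0.020856
Normalizer over all consistent configurations: 0.04·0.92·0.97 + 0.68·0.92·0.03 + 0.68·0.08·0.97 + 0.87·0.08·0.03 = 0.109320
P(viral social-media post | traffic spike) = 0.020856/0.109320 ≈ 0.191

P(viral social-media post | traffic spike) ≈ 0.191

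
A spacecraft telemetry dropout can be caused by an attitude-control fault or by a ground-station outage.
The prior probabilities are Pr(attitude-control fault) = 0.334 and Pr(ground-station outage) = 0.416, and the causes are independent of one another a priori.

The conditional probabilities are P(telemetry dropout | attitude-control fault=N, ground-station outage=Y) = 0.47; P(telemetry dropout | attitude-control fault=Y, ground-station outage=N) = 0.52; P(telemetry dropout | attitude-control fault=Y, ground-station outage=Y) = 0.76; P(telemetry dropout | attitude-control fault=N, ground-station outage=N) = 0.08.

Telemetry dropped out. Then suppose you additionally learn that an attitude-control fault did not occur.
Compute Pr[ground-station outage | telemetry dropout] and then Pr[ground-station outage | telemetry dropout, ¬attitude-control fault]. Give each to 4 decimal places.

By total probability over the 4 (attitude-control fault, ground-station outage) configurations:
  P(telemetry dropout) = 0.08*0.666*0.584 + 0.47*0.666*0.416 + 0.52*0.334*0.584 + 0.76*0.334*0.416
        = 0.031116 + 0.130216 + 0.101429 + 0.105597 = 0.368358
Configurations with ground-station outage contribute 0.235813, so
  P(ground-station outage | telemetry dropout) = 0.235813 / 0.368358 ≈ 0.6402

With the extra evidence:
P(telemetry dropout | ¬attitude-control fault) = 0.08·0.584 + 0.47·0.416 = 0.046720 + 0.195520 = 0.242240
Of this, 0.195520 comes from 0.47·0.416 (the ground-station outage=true cases).
P(ground-station outage | telemetry dropout, ¬attitude-control fault) = 0.195520 / 0.242240 ≈ 0.8071
Ruling out attitude-control fault raises the posterior on ground-station outage — the flip side of explaining away.

Pr[ground-station outage | telemetry dropout] ≈ 0.6402; Pr[ground-station outage | telemetry dropout, ¬attitude-control fault] ≈ 0.8071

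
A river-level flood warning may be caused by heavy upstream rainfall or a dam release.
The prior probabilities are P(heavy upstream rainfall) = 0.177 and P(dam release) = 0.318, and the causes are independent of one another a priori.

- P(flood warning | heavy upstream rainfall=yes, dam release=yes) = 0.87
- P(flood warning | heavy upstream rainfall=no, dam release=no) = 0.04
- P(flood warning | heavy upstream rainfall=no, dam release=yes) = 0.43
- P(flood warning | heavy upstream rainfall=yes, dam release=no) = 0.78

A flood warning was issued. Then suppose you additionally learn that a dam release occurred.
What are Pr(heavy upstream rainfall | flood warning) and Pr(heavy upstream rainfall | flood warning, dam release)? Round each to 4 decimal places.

Enumerate the 4 (heavy upstream rainfall, dam release) configurations and weight by the priors:
  P(flood warning) = 0.04×0.823×0.682 + 0.43×0.823×0.318 + 0.78×0.177×0.682 + 0.87×0.177×0.318
        = 0.022451 + 0.112537 + 0.094157 + 0.048969 = 0.278114
Keeping only the heavy upstream rainfall-present terms gives 0.143126, so
  P(heavy upstream rainfall | flood warning) = 0.143126 / 0.278114 ≈ 0.5146

With the extra evidence:
By total probability over both values of heavy upstream rainfall:
  P(flood warning | dam release) = 0.43×0.823 + 0.87×0.177
        = 0.353890 + 0.153990 = 0.507880
The terms with heavy upstream rainfall present sum to 0.153990, so
  P(heavy upstream rainfall | flood warning, dam release) = 0.153990 / 0.507880 ≈ 0.3032

Pr(heavy upstream rainfall | flood warning) ≈ 0.5146; Pr(heavy upstream rainfall | flood warning, dam release) ≈ 0.3032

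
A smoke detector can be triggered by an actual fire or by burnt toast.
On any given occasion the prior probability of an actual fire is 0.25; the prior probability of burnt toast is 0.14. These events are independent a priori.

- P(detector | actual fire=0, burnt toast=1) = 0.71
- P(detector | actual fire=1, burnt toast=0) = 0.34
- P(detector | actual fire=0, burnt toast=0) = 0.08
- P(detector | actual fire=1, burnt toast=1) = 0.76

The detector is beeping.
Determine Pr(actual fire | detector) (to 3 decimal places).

By total probability over the 4 (actual fire, burnt toast) configurations:
  P(detector) = 0.08*0.75*0.86 + 0.71*0.75*0.14 + 0.34*0.25*0.86 + 0.76*0.25*0.14
        = 0.051600 + 0.074550 + 0.073100 + 0.026600 = 0.225850
Keeping only the actual fire-present terms gives 0.099700, so
  P(actual fire | detector) = 0.099700 / 0.225850 ≈ 0.441

Pr(actual fire | detector) ≈ 0.441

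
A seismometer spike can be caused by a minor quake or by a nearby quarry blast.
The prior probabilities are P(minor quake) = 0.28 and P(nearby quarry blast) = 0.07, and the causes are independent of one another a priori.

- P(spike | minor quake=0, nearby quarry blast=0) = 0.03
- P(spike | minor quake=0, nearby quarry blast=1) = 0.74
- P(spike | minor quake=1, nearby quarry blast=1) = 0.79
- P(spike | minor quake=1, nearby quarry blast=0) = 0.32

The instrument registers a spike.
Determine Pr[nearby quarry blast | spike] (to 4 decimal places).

Pr[nearby quarry blast | spike] ≈ 0.3379

Enumerate the 4 (minor quake, nearby quarry blast) configurations and weight by the priors:
  P(spike) = 0.03·0.72·0.93 + 0.74·0.72·0.07 + 0.32·0.28·0.93 + 0.79·0.28·0.07
        = 0.020088 + 0.037296 + 0.083328 + 0.015484 = 0.156196
Keeping only the nearby quarry blast-present terms gives 0.052780, so
  P(nearby quarry blast | spike) = 0.052780 / 0.156196 ≈ 0.3379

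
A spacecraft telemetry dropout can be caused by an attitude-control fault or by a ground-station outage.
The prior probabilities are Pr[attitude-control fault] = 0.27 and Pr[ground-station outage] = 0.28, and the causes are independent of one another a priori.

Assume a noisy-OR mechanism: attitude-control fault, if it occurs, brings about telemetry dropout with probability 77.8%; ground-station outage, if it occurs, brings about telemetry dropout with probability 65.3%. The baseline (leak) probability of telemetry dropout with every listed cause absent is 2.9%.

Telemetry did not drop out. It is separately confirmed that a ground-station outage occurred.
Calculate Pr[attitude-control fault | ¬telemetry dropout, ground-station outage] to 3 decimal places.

Pr[attitude-control fault | ¬telemetry dropout, ground-station outage] ≈ 0.076

Under noisy-OR, P(telemetry dropout | causes) = 1 − (1−0.029)·∏(1−qᵢ) over the active causes.
Enumerate both values of attitude-control fault and weight by the priors:
  P(¬telemetry dropout | ground-station outage) = 0.336937*0.73 + 0.0748*0.27
        = 0.245964 + 0.020196 = 0.266160
Keeping only the attitude-control fault-present terms gives 0.020196, so
  P(attitude-control fault | ¬telemetry dropout, ground-station outage) = 0.020196 / 0.266160 ≈ 0.076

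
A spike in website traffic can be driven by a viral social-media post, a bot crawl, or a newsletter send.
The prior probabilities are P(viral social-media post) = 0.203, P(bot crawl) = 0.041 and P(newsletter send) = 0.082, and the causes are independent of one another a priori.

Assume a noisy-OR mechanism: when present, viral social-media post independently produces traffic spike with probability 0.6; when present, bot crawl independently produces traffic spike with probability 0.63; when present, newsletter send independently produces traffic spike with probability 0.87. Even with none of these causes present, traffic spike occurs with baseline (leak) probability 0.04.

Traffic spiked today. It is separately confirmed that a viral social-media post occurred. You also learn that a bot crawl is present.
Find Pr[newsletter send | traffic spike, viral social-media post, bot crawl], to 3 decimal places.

Pr[newsletter send | traffic spike, viral social-media post, bot crawl] ≈ 0.093

Under noisy-OR, P(traffic spike | causes) = 1 − (1−0.04)·∏(1−qᵢ) over the active causes.
By total probability over both values of newsletter send:
  P(traffic spike | viral social-media post, bot crawl) = 0.85792*0.918 + 0.98153*0.082
        = 0.787571 + 0.080485 = 0.868056
Keeping only the newsletter send-present terms gives 0.080485, so
  P(newsletter send | traffic spike, viral social-media post, bot crawl) = 0.080485 / 0.868056 ≈ 0.093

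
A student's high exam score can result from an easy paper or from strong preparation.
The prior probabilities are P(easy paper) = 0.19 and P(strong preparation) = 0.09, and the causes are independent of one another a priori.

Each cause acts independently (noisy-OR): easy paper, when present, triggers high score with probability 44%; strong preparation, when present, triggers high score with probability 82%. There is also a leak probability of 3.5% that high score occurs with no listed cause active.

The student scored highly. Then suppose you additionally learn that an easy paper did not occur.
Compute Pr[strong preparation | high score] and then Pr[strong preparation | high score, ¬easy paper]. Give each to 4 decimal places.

Under noisy-OR, P(high score | causes) = 1 − (1−0.035)·∏(1−qᵢ) over the active causes.
Sum P(high score|·) weighted by the priors over the 4 (easy paper, strong preparation) configurations:
  P(high score) = 0.035*0.81*0.91 + 0.8263*0.81*0.09 + 0.4596*0.19*0.91 + 0.902728*0.19*0.09
        = 0.025799 + 0.060237 + 0.079465 + 0.015437 = 0.180938
The terms with strong preparation present sum to 0.075674, so
  P(strong preparation | high score) = 0.075674 / 0.180938 ≈ 0.4182

Now also conditioning on easy paper≠true:
Sum P(high score|·) weighted by the priors over both values of strong preparation:
  P(high score | ¬easy paper) = 0.035*0.91 + 0.8263*0.09
        = 0.031850 + 0.074367 = 0.106217
Keeping only the strong preparation-present terms gives 0.074367, so
  P(strong preparation | high score, ¬easy paper) = 0.074367 / 0.106217 ≈ 0.7001
With easy paper excluded, strong preparation must carry more of the explanatory weight for the high score.

Pr[strong preparation | high score] ≈ 0.4182; Pr[strong preparation | high score, ¬easy paper] ≈ 0.7001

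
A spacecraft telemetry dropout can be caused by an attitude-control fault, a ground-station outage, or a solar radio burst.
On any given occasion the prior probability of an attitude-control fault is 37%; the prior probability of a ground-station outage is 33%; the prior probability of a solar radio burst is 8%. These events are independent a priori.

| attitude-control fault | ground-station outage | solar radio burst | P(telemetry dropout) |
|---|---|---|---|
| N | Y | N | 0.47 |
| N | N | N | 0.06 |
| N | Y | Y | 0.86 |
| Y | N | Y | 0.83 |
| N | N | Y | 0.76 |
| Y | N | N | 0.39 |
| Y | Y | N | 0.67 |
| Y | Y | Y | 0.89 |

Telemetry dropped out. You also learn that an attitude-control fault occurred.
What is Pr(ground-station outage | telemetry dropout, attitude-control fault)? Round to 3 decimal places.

P(telemetry dropout | attitude-control fault) = 0.39×0.67×0.92 + 0.83×0.67×0.08 + 0.67×0.33×0.92 + 0.89×0.33×0.08 = 0.240396 + 0.044488 + 0.203412 + 0.023496 = 0.511792
Of this, 0.226908 comes from 0.203412 + 0.023496 (the ground-station outage=true cases).
P(ground-station outage | telemetry dropout, attitude-control fault) = 0.226908 / 0.511792 ≈ 0.443

Pr(ground-station outage | telemetry dropout, attitude-control fault) ≈ 0.443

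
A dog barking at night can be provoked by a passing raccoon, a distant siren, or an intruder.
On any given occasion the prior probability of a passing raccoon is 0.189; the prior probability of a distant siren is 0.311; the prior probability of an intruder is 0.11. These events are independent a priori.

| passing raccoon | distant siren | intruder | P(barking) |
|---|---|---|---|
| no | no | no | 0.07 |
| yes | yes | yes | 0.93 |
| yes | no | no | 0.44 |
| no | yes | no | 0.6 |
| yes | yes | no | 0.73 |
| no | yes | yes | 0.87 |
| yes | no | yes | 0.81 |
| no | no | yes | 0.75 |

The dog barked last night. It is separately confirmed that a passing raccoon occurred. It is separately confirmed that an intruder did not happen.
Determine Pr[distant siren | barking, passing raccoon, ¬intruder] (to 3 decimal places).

Pr[distant siren | barking, passing raccoon, ¬intruder] ≈ 0.428

Enumerate both values of distant siren and weight by the priors:
  P(barking | passing raccoon, ¬intruder) = 0.44×0.689 + 0.73×0.311
        = 0.303160 + 0.227030 = 0.530190
The terms with distant siren present sum to 0.227030, so
  P(distant siren | barking, passing raccoon, ¬intruder) = 0.227030 / 0.530190 ≈ 0.428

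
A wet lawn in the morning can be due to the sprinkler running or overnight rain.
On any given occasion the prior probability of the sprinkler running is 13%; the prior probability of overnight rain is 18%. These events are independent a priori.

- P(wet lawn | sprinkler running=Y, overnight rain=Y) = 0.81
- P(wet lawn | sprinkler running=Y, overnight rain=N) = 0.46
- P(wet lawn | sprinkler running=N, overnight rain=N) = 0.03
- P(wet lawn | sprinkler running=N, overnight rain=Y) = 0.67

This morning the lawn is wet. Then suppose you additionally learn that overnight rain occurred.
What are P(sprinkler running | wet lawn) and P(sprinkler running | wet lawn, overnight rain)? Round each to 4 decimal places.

Weight on sprinkler running=true, given the evidence: 0.049036 + 0.018954 = 0.067990
The normalizing constant is 0.03*0.87*0.82 + 0.67*0.87*0.18 + 0.46*0.13*0.82 + 0.81*0.13*0.18 = 0.194314
Posterior = 0.067990 / 0.194314 ≈ 0.3499

Now also conditioning on overnight rain=true:
Sum P(wet lawn|·) weighted by the priors over both values of sprinkler running:
  P(wet lawn | overnight rain) = 0.67·0.87 + 0.81·0.13
        = 0.582900 + 0.105300 = 0.688200
Configurations with sprinkler running contribute 0.105300, so
  P(sprinkler running | wet lawn, overnight rain) = 0.105300 / 0.688200 ≈ 0.1530
The drop from 0.3499 to 0.1530 is the explaining-away (discounting) effect.

P(sprinkler running | wet lawn) ≈ 0.3499; P(sprinkler running | wet lawn, overnight rain) ≈ 0.1530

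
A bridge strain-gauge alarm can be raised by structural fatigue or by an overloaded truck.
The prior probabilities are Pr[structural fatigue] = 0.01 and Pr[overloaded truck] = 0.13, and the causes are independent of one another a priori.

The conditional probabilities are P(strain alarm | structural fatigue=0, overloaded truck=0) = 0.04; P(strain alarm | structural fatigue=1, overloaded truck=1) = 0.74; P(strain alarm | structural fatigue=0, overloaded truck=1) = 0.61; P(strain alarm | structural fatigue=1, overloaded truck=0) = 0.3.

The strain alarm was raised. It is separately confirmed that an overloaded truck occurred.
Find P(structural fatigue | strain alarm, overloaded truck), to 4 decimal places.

P(structural fatigue | strain alarm, overloaded truck) ≈ 0.0121

P(strain alarm | overloaded truck) = 0.61·0.99 + 0.74·0.01 = 0.603900 + 0.007400 = 0.611300
Restricting to configurations with structural fatigue present: 0.74·0.01 = 0.007400.
Hence the posterior is 0.007400/0.611300 ≈ 0.0121.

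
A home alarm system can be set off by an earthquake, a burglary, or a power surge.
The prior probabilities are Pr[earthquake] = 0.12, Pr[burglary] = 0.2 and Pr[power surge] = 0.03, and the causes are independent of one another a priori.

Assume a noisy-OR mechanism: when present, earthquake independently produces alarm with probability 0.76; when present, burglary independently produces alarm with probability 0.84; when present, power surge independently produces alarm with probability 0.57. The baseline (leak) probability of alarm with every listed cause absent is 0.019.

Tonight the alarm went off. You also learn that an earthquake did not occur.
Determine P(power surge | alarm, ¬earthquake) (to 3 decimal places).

P(power surge | alarm, ¬earthquake) ≈ 0.098

Under noisy-OR, P(alarm | causes) = 1 − (1−0.019)·∏(1−qᵢ) over the active causes.
P(alarm | ¬earthquake) = 0.019×0.8×0.97 + 0.57817×0.8×0.03 + 0.84304×0.2×0.97 + 0.932507×0.2×0.03 = 0.014744 + 0.013876 + 0.163550 + 0.005595 = 0.197765
The power surge-present share is 0.013876 + 0.005595 = 0.019471.
P(power surge | alarm, ¬earthquake) = 0.019471 / 0.197765 ≈ 0.098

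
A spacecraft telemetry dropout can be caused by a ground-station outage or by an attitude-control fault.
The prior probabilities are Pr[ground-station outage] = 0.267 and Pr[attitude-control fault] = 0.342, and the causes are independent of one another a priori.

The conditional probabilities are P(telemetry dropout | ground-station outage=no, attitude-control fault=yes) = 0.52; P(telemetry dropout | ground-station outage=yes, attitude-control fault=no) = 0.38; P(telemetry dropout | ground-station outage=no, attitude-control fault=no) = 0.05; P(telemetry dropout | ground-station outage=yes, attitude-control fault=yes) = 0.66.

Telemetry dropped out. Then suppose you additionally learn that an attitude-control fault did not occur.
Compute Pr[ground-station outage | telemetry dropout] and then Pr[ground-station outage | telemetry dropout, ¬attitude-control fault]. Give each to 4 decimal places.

Pr[ground-station outage | telemetry dropout] ≈ 0.4513; Pr[ground-station outage | telemetry dropout, ¬attitude-control fault] ≈ 0.7346

P(telemetry dropout) = 0.05·0.733·0.658 + 0.52·0.733·0.342 + 0.38·0.267·0.658 + 0.66·0.267·0.342 = 0.024116 + 0.130357 + 0.066761 + 0.060267 = 0.281501
The ground-station outage-present share is 0.066761 + 0.060267 = 0.127028.
P(ground-station outage | telemetry dropout) = 0.127028 / 0.281501 ≈ 0.4513

With the extra evidence:
By total probability over both values of ground-station outage:
  P(telemetry dropout | ¬attitude-control fault) = 0.05*0.733 + 0.38*0.267
        = 0.036650 + 0.101460 = 0.138110
Keeping only the ground-station outage-present terms gives 0.101460, so
  P(ground-station outage | telemetry dropout, ¬attitude-control fault) = 0.101460 / 0.138110 ≈ 0.7346
With attitude-control fault excluded, ground-station outage must carry more of the explanatory weight for the telemetry dropout.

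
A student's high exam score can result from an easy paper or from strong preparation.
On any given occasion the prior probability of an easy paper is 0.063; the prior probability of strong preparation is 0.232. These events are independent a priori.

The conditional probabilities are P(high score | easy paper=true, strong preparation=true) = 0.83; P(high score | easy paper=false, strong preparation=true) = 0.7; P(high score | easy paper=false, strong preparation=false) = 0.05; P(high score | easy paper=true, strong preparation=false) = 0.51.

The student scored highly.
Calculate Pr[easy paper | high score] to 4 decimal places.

P(high score) = 0.05·0.937·0.768 + 0.7·0.937·0.232 + 0.51·0.063·0.768 + 0.83·0.063·0.232 = 0.035981 + 0.152169 + 0.024676 + 0.012131 = 0.224957
The easy paper-present share is 0.024676 + 0.012131 = 0.036807.
Hence the posterior is 0.036807/0.224957 ≈ 0.1636.

Pr[easy paper | high score] ≈ 0.1636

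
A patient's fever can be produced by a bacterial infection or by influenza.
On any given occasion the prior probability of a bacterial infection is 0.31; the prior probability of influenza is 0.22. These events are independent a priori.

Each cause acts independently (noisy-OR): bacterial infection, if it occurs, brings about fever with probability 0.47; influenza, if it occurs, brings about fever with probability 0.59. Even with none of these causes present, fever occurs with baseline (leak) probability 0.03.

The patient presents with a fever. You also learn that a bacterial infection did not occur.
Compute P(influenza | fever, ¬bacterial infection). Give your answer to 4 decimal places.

Under noisy-OR, P(fever | causes) = 1 − (1−0.03)·∏(1−qᵢ) over the active causes.
P(fever | ¬bacterial infection) = 0.03·0.78 + 0.6023·0.22 = 0.023400 + 0.132506 = 0.155906
The influenza-present share is 0.6023·0.22 = 0.132506.
P(influenza | fever, ¬bacterial infection) = 0.132506 / 0.155906 ≈ 0.8499

P(influenza | fever, ¬bacterial infection) ≈ 0.8499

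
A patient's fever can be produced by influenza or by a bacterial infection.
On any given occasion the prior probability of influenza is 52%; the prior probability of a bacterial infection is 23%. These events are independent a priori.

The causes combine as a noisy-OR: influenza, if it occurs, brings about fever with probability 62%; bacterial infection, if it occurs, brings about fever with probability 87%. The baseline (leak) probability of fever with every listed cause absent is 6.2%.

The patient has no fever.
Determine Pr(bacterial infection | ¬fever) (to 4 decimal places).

Under noisy-OR, P(fever | causes) = 1 − (1−0.062)·∏(1−qᵢ) over the active causes.
P(¬fever) = 0.938·0.48·0.77 + 0.12194·0.48·0.23 + 0.35644·0.52·0.77 + 0.046337·0.52·0.23 = 0.346685 + 0.013462 + 0.142719 + 0.005542 = 0.508408
The bacterial infection-present share is 0.013462 + 0.005542 = 0.019004.
Hence the posterior is 0.019004/0.508408 ≈ 0.0374.

Pr(bacterial infection | ¬fever) ≈ 0.0374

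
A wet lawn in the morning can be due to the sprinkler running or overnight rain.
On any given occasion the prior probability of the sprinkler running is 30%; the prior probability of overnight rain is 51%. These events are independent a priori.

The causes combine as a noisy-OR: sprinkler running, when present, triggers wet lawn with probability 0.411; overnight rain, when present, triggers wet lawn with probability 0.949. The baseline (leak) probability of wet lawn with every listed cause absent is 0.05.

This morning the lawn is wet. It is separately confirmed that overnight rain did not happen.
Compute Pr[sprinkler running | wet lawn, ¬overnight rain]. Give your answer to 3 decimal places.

Pr[sprinkler running | wet lawn, ¬overnight rain] ≈ 0.791

Under noisy-OR, P(wet lawn | causes) = 1 − (1−0.05)·∏(1−qᵢ) over the active causes.
P(wet lawn | ¬overnight rain) = 0.05×0.7 + 0.44045×0.3 = 0.035000 + 0.132135 = 0.167135
The sprinkler running-present share is 0.44045×0.3 = 0.132135.
P(sprinkler running | wet lawn, ¬overnight rain) = 0.132135 / 0.167135 ≈ 0.791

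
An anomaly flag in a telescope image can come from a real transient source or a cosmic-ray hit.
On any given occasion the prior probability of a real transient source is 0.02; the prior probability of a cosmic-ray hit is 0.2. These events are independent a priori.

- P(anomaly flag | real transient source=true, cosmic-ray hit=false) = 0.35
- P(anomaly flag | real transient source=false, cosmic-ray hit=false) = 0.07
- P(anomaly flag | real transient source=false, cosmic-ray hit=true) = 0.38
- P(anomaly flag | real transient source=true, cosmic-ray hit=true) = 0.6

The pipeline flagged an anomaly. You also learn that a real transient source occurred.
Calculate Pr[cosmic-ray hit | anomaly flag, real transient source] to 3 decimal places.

Pr[cosmic-ray hit | anomaly flag, real transient source] ≈ 0.300

Enumerate both values of cosmic-ray hit and weight by the priors:
  P(anomaly flag | real transient source) = 0.35×0.8 + 0.6×0.2
        = 0.280000 + 0.120000 = 0.400000
Configurations with cosmic-ray hit contribute 0.120000, so
  P(cosmic-ray hit | anomaly flag, real transient source) = 0.120000 / 0.400000 ≈ 0.300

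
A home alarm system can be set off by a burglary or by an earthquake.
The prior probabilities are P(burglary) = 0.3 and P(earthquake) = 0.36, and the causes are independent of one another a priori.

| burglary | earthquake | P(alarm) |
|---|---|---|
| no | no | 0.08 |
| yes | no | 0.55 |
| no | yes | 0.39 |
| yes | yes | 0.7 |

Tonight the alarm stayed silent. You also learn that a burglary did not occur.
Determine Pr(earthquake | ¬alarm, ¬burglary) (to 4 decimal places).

Pr(earthquake | ¬alarm, ¬burglary) ≈ 0.2716

Numerator (weight on configurations with earthquake): 0.61×0.36 = 0.219600
Denominator P(¬alarm | ¬burglary): 0.92×0.64 + 0.61×0.36 = 0.808400
Posterior = 0.219600 / 0.808400 ≈ 0.2716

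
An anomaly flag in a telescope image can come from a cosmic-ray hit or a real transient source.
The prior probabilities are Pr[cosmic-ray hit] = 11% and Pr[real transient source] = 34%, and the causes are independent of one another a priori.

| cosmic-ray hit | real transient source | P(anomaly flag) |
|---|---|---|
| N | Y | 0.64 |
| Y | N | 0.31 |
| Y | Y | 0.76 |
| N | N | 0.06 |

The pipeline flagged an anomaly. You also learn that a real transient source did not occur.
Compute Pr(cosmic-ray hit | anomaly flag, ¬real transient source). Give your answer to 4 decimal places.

Pr(cosmic-ray hit | anomaly flag, ¬real transient source) ≈ 0.3897

Numerator (weight on configurations with cosmic-ray hit): 0.31·0.11 = 0.034100
Denominator P(anomaly flag | ¬real transient source): 0.06·0.89 + 0.31·0.11 = 0.087500
Posterior = 0.034100 / 0.087500 ≈ 0.3897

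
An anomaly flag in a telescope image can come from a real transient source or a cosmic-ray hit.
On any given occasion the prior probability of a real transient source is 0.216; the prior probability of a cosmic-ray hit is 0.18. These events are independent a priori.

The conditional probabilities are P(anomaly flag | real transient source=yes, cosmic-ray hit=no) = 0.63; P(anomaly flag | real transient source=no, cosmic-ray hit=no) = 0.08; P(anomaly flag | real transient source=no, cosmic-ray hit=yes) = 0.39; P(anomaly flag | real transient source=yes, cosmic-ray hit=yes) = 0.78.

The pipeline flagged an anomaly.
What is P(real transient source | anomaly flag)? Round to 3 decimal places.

P(real transient source | anomaly flag) ≈ 0.571

P(anomaly flag) = 0.08×0.784×0.82 + 0.39×0.784×0.18 + 0.63×0.216×0.82 + 0.78×0.216×0.18 = 0.051430 + 0.055037 + 0.111586 + 0.030326 = 0.248379
Restricting to configurations with real transient source present: 0.111586 + 0.030326 = 0.141912.
P(real transient source | anomaly flag) = 0.141912 / 0.248379 ≈ 0.571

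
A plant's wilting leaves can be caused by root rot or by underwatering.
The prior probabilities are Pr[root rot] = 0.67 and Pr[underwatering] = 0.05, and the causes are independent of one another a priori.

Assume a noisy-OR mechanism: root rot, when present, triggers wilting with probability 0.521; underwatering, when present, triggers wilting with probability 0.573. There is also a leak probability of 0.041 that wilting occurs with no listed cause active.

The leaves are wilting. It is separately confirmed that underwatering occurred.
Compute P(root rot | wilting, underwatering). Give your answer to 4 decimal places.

P(root rot | wilting, underwatering) ≈ 0.7343

Under noisy-OR, P(wilting | causes) = 1 − (1−0.041)·∏(1−qᵢ) over the active causes.
P(wilting | underwatering) = 0.590507*0.33 + 0.803853*0.67 = 0.194867 + 0.538582 = 0.733449
Of this, 0.538582 comes from 0.803853*0.67 (the root rot=true cases).
Hence the posterior is 0.538582/0.733449 ≈ 0.7343.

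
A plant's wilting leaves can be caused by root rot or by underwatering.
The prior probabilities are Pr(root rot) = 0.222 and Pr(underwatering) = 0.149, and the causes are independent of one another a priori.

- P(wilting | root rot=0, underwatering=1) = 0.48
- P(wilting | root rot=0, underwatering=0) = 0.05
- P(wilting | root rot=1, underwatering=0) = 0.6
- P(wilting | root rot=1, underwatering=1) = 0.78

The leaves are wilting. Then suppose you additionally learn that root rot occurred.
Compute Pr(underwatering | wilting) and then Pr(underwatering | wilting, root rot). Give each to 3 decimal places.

Pr(underwatering | wilting) ≈ 0.357; Pr(underwatering | wilting, root rot) ≈ 0.185

P(wilting) = 0.05×0.778×0.851 + 0.48×0.778×0.149 + 0.6×0.222×0.851 + 0.78×0.222×0.149 = 0.033104 + 0.055643 + 0.113353 + 0.025801 = 0.227901
Restricting to configurations with underwatering present: 0.055643 + 0.025801 = 0.081444.
So P(underwatering | wilting) = 0.081444/0.227901 ≈ 0.357.

With the extra evidence:
P(wilting | root rot) = 0.6×0.851 + 0.78×0.149 = 0.510600 + 0.116220 = 0.626820
The underwatering-present share is 0.78×0.149 = 0.116220.
Hence the posterior is 0.116220/0.626820 ≈ 0.185.
This is intercausal reasoning (explaining away): once root rot accounts for the wilting, underwatering becomes less likely.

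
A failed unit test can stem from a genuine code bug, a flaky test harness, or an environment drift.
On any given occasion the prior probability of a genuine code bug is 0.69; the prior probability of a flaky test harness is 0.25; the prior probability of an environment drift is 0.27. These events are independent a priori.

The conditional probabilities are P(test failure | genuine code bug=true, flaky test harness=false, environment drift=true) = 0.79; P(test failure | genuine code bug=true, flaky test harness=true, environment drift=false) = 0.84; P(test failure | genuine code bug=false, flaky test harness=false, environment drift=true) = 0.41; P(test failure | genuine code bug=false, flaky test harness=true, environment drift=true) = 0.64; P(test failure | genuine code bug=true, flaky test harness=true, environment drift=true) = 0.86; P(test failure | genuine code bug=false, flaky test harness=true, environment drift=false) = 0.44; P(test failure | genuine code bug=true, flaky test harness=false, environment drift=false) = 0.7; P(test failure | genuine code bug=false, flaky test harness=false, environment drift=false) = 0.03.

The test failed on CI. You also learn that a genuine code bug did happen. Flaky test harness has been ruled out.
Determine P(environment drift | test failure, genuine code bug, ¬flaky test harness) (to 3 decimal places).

For the numerator, keep only environment drift=true terms: 0.79*0.27 = 0.213300
Normalizer over all consistent configurations: 0.7*0.73 + 0.79*0.27 = 0.724300
P(environment drift | test failure, genuine code bug, ¬flaky test harness) = 0.213300/0.724300 ≈ 0.294

P(environment drift | test failure, genuine code bug, ¬flaky test harness) ≈ 0.294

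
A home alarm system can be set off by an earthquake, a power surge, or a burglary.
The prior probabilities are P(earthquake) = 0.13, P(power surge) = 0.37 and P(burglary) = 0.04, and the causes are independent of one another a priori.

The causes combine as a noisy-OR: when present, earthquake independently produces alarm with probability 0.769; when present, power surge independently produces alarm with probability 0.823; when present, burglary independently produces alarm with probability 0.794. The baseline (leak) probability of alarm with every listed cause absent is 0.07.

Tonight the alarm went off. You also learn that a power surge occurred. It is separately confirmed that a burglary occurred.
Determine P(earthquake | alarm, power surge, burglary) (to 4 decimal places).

P(earthquake | alarm, power surge, burglary) ≈ 0.1330

Under noisy-OR, P(alarm | causes) = 1 − (1−0.07)·∏(1−qᵢ) over the active causes.
P(alarm | power surge, burglary) = 0.96609*0.87 + 0.992167*0.13 = 0.840498 + 0.128982 = 0.969480
Of this, 0.128982 comes from 0.992167*0.13 (the earthquake=true cases).
P(earthquake | alarm, power surge, burglary) = 0.128982 / 0.969480 ≈ 0.1330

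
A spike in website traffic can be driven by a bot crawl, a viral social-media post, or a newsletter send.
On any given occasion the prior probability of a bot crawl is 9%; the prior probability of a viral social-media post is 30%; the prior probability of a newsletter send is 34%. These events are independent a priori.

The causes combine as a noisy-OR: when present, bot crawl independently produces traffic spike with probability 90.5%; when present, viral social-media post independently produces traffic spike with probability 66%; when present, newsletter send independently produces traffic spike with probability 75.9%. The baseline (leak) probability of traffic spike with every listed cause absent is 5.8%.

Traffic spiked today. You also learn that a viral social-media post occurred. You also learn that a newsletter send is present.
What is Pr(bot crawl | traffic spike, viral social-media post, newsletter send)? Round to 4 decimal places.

Pr(bot crawl | traffic spike, viral social-media post, newsletter send) ≈ 0.0962

Under noisy-OR, P(traffic spike | causes) = 1 − (1−0.058)·∏(1−qᵢ) over the active causes.
Enumerate both values of bot crawl and weight by the priors:
  P(traffic spike | viral social-media post, newsletter send) = 0.922813×0.91 + 0.992667×0.09
        = 0.839760 + 0.089340 = 0.929100
Configurations with bot crawl contribute 0.089340, so
  P(bot crawl | traffic spike, viral social-media post, newsletter send) = 0.089340 / 0.929100 ≈ 0.0962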